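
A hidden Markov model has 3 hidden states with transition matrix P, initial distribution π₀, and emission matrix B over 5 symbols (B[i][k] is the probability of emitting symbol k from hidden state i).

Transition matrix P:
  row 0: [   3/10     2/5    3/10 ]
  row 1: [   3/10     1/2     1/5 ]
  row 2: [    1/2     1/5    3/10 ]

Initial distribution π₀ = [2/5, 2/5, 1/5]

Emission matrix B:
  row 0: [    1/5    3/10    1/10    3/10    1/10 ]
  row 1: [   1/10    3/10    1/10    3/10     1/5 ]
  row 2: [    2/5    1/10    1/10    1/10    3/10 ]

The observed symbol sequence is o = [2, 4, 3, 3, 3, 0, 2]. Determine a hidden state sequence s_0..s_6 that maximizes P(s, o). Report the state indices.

path = [1, 1, 1, 1, 1, 2, 0]

t=0: δ = [4.000e-02, 4.000e-02, 2.000e-02]  (obs o_0=2)
t=1: δ = [1.200e-03, 4.000e-03, 3.600e-03]  ψ = [0, 1, 0]  (obs o_1=4)
t=2: δ = [5.400e-04, 6.000e-04, 1.080e-04]  ψ = [2, 1, 2]  (obs o_2=3)
t=3: δ = [5.400e-05, 9.000e-05, 1.620e-05]  ψ = [1, 1, 0]  (obs o_3=3)
t=4: δ = [8.100e-06, 1.350e-05, 1.800e-06]  ψ = [1, 1, 1]  (obs o_4=3)
t=5: δ = [8.100e-07, 6.750e-07, 1.080e-06]  ψ = [1, 1, 1]  (obs o_5=0)
t=6: δ = [5.400e-08, 3.375e-08, 3.240e-08]  ψ = [2, 1, 2]  (obs o_6=2)
backtrack: best end state = 0; path = [1, 1, 1, 1, 1, 2, 0]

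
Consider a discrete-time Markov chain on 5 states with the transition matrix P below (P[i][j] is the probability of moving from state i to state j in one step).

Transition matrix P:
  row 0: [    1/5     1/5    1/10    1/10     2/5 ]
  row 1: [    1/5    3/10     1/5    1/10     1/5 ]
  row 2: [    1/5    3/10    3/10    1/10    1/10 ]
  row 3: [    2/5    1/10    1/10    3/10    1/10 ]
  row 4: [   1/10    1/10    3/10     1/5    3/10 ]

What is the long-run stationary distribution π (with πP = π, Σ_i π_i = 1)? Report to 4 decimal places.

Balance equations π_j = Σ_i π_i·P[i][j]:
  π_0 = 1/5·π_0 + 1/5·π_1 + 1/5·π_2 + 2/5·π_3 + 1/10·π_4
  π_1 = 1/5·π_0 + 3/10·π_1 + 3/10·π_2 + 1/10·π_3 + 1/10·π_4
  π_2 = 1/10·π_0 + 1/5·π_1 + 3/10·π_2 + 1/10·π_3 + 3/10·π_4
  π_3 = 1/10·π_0 + 1/10·π_1 + 1/10·π_2 + 3/10·π_3 + 1/5·π_4
  normalize: π_0 + π_1 + π_2 + π_3 + π_4 = 1
Solving the linear system gives exactly π = [702/3377, 685/3377, 1401/6754, 1037/6754, 771/3377].

π = [0.2079, 0.2028, 0.2074, 0.1535, 0.2283]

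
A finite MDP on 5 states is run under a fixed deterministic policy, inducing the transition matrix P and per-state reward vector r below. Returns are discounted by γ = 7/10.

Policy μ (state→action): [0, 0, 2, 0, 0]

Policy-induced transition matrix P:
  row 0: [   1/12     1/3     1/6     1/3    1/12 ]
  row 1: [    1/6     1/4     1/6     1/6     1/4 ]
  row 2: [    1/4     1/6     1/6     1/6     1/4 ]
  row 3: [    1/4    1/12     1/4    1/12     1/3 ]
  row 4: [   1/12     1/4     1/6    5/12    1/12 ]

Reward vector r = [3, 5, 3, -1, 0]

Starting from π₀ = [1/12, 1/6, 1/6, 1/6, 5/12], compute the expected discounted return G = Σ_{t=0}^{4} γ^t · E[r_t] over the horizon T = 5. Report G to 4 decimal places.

t=0: π = [0.0833, 0.1667, 0.1667, 0.1667, 0.4167], E[r] = 1.4167, γ^t·E[r] = 1.416667, running G = 1.416667
t=1: π = [0.1528, 0.2153, 0.1806, 0.2708, 0.1806], E[r] = 1.8056, γ^t·E[r] = 1.263889, running G = 2.680556
t=2: π = [0.1765, 0.2025, 0.1892, 0.2147, 0.2170], E[r] = 1.8953, γ^t·E[r] = 0.928675, running G = 3.609230
t=3: π = [0.1675, 0.2132, 0.1846, 0.2324, 0.2023], E[r] = 1.8896, γ^t·E[r] = 0.648137, running G = 4.257367
t=4: π = [0.1706, 0.2098, 0.1860, 0.2258, 0.2077], E[r] = 1.8933, γ^t·E[r] = 0.454584, running G = 4.711951

G = 4.7120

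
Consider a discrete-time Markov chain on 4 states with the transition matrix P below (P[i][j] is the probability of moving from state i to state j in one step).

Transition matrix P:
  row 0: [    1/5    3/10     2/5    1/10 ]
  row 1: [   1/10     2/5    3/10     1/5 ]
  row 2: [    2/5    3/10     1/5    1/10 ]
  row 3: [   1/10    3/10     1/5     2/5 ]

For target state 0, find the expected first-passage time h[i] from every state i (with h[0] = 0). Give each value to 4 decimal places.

First-step conditioning: h[0] = 0; for i ≠ 0, h[i] = 1 + Σ_k P[i][k]·h[k].
  h[1] = 1 + 2/5·h[1] + 3/10·h[2] + 1/5·h[3]
  h[2] = 1 + 3/10·h[1] + 1/5·h[2] + 1/10·h[3]
  h[3] = 1 + 3/10·h[1] + 1/5·h[2] + 2/5·h[3]
Solving the 3×3 linear system over states ≠ 0 gives exactly h = [0, 290/51, 70/17, 100/17] (h[0] = 0 is the target).

h = [0.0000, 5.6863, 4.1176, 5.8824]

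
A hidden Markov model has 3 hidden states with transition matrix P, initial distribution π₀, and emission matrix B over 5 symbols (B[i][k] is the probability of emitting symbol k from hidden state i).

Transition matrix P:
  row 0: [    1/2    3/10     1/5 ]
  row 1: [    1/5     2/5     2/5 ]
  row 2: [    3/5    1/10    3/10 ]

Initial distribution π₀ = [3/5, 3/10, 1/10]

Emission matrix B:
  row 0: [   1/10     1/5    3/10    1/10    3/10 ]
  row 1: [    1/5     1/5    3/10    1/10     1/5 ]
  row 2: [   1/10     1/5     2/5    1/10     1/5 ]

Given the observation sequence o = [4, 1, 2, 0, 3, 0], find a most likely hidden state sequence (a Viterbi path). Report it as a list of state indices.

t=0: δ = [1.800e-01, 6.000e-02, 2.000e-02]  (obs o_0=4)
t=1: δ = [1.800e-02, 1.080e-02, 7.200e-03]  ψ = [0, 0, 0]  (obs o_1=1)
t=2: δ = [2.700e-03, 1.620e-03, 1.728e-03]  ψ = [0, 0, 1]  (obs o_2=2)
t=3: δ = [1.350e-04, 1.620e-04, 6.480e-05]  ψ = [0, 0, 1]  (obs o_3=0)
t=4: δ = [6.750e-06, 6.480e-06, 6.480e-06]  ψ = [0, 1, 1]  (obs o_4=3)
t=5: δ = [3.888e-07, 5.184e-07, 2.592e-07]  ψ = [2, 1, 1]  (obs o_5=0)
backtrack: best end state = 1; path = [0, 0, 0, 1, 1, 1]

path = [0, 0, 0, 1, 1, 1]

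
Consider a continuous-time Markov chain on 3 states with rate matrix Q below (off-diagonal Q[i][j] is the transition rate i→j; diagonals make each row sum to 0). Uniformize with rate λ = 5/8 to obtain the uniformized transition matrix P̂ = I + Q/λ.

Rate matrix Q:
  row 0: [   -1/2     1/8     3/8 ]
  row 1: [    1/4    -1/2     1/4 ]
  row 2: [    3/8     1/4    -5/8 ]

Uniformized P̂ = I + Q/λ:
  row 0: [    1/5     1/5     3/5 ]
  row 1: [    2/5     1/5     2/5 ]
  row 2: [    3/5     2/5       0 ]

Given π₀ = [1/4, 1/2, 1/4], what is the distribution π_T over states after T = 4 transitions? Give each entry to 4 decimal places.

t=0: π = [0.2500, 0.5000, 0.2500]
t=1: π = [0.4000, 0.2500, 0.3500]
t=2: π = [0.3900, 0.2700, 0.3400]
t=3: π = [0.3900, 0.2680, 0.3420]
t=4: π = [0.3904, 0.2684, 0.3412]

π = [0.3904, 0.2684, 0.3412]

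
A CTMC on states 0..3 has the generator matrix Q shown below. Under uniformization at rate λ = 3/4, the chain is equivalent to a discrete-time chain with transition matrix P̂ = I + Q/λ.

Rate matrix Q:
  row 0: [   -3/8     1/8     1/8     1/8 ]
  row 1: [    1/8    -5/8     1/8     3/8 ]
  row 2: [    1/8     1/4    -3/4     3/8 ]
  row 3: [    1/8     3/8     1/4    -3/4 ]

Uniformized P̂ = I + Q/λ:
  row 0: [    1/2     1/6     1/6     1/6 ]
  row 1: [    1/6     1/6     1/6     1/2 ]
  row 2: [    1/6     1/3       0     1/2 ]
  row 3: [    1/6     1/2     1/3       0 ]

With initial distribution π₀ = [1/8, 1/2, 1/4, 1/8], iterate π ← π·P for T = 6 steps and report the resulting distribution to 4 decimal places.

π = [0.2498, 0.2913, 0.1841, 0.2747]

t=0: π = [0.1250, 0.5000, 0.2500, 0.1250]
t=1: π = [0.2083, 0.2500, 0.1458, 0.3958]
t=2: π = [0.2361, 0.3229, 0.2083, 0.2326]
t=3: π = [0.2454, 0.2789, 0.1707, 0.3050]
t=4: π = [0.2485, 0.2968, 0.1890, 0.2657]
t=5: π = [0.2495, 0.2867, 0.1794, 0.2843]
t=6: π = [0.2498, 0.2913, 0.1841, 0.2747]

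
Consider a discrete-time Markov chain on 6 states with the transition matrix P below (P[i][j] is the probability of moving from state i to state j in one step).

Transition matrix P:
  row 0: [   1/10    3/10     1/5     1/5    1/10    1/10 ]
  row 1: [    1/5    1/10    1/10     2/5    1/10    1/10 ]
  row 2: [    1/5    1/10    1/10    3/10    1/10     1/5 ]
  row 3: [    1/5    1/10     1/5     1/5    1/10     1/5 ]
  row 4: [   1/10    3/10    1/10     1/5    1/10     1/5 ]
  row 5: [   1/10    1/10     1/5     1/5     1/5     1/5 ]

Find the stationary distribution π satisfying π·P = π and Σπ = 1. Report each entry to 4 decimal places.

π = [0.1558, 0.1545, 0.1571, 0.2466, 0.1169, 0.1690]

Balance equations π_j = Σ_i π_i·P[i][j]:
  π_0 = 1/10·π_0 + 1/5·π_1 + 1/5·π_2 + 1/5·π_3 + 1/10·π_4 + 1/10·π_5
  π_1 = 3/10·π_0 + 1/10·π_1 + 1/10·π_2 + 1/10·π_3 + 3/10·π_4 + 1/10·π_5
  π_2 = 1/5·π_0 + 1/10·π_1 + 1/10·π_2 + 1/5·π_3 + 1/10·π_4 + 1/5·π_5
  π_3 = 1/5·π_0 + 2/5·π_1 + 3/10·π_2 + 1/5·π_3 + 1/5·π_4 + 1/5·π_5
  π_4 = 1/10·π_0 + 1/10·π_1 + 1/10·π_2 + 1/10·π_3 + 1/10·π_4 + 1/5·π_5
  normalize: π_0 + π_1 + π_2 + π_3 + π_4 + π_5 = 1
Solving the linear system gives exactly π = [1697/10890, 17/110, 9412/59895, 29543/119790, 1273/10890, 184/1089].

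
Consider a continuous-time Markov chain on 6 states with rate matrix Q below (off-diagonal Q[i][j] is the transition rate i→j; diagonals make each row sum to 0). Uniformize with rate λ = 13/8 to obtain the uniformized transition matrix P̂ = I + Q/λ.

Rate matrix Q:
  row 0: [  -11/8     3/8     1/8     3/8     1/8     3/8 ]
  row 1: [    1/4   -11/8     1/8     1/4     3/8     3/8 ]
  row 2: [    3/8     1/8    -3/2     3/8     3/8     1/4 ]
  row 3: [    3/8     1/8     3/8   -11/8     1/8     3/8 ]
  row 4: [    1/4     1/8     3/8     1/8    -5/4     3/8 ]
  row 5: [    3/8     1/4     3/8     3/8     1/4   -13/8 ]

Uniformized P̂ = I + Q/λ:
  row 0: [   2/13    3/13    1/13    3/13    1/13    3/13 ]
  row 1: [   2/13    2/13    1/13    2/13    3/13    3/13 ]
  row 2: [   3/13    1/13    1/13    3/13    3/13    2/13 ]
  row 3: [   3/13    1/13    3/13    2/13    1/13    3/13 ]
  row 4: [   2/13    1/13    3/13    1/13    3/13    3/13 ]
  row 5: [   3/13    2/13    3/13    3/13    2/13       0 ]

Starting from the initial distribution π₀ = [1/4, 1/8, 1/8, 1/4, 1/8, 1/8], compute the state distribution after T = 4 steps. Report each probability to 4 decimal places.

π = [0.1936, 0.1304, 0.1569, 0.1823, 0.1593, 0.1776]

t=0: π = [0.2500, 0.1250, 0.1250, 0.2500, 0.1250, 0.1250]
t=1: π = [0.1923, 0.1346, 0.1538, 0.1827, 0.1442, 0.1923]
t=2: π = [0.1945, 0.1317, 0.1568, 0.1842, 0.1583, 0.1746]
t=3: π = [0.1935, 0.1304, 0.1565, 0.1821, 0.1591, 0.1784]
t=4: π = [0.1936, 0.1304, 0.1569, 0.1823, 0.1593, 0.1776]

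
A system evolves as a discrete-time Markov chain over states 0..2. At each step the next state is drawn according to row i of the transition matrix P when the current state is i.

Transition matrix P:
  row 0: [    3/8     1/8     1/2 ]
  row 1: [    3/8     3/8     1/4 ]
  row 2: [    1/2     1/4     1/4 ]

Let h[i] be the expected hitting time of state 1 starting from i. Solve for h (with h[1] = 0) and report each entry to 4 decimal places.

First-step conditioning: h[1] = 0; for i ≠ 1, h[i] = 1 + Σ_k P[i][k]·h[k].
  h[0] = 1 + 3/8·h[0] + 1/2·h[2]
  h[2] = 1 + 1/2·h[0] + 1/4·h[2]
Solving the 2×2 linear system over states ≠ 1 gives exactly h = [40/7, 0, 36/7] (h[1] = 0 is the target).

h = [5.7143, 0.0000, 5.1429]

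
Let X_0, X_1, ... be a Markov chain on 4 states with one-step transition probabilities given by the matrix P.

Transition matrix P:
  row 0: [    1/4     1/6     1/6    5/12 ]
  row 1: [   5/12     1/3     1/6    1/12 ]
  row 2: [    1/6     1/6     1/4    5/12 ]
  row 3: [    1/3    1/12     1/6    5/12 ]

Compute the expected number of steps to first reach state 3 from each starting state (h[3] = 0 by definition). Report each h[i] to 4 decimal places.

First-step conditioning: h[3] = 0; for i ≠ 3, h[i] = 1 + Σ_k P[i][k]·h[k].
  h[0] = 1 + 1/4·h[0] + 1/6·h[1] + 1/6·h[2]
  h[1] = 1 + 5/12·h[0] + 1/3·h[1] + 1/6·h[2]
  h[2] = 1 + 1/6·h[0] + 1/6·h[1] + 1/4·h[2]
Solving the 3×3 linear system over states ≠ 3 gives exactly h = [20/7, 4, 20/7, 0] (h[3] = 0 is the target).

h = [2.8571, 4.0000, 2.8571, 0.0000]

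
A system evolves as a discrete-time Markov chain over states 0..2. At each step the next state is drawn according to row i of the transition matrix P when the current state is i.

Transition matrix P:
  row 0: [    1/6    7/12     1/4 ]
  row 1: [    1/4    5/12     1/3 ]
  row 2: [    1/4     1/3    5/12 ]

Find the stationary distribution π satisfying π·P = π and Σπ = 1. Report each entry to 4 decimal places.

π = [0.2308, 0.4266, 0.3427]

Balance equations π_j = Σ_i π_i·P[i][j]:
  π_0 = 1/6·π_0 + 1/4·π_1 + 1/4·π_2
  π_1 = 7/12·π_0 + 5/12·π_1 + 1/3·π_2
  normalize: π_0 + π_1 + π_2 = 1
Solving the linear system gives exactly π = [3/13, 61/143, 49/143].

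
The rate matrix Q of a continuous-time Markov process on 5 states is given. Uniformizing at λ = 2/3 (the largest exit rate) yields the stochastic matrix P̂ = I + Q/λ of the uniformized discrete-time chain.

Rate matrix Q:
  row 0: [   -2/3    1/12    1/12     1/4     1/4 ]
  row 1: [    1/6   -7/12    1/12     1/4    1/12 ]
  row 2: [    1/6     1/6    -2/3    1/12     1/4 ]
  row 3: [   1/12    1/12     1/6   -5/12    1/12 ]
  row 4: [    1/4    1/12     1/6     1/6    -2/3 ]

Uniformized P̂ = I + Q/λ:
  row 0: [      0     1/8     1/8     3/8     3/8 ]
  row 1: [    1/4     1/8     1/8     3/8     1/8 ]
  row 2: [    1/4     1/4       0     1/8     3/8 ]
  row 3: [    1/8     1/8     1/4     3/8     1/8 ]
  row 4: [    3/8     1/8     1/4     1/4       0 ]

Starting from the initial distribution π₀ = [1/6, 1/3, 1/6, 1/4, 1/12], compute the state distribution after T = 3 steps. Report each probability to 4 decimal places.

t=0: π = [0.1667, 0.3333, 0.1667, 0.2500, 0.0833]
t=1: π = [0.1875, 0.1458, 0.1458, 0.3229, 0.1979]
t=2: π = [0.1875, 0.1432, 0.1719, 0.3138, 0.1836]
t=3: π = [0.1868, 0.1465, 0.1657, 0.3091, 0.1919]

π = [0.1868, 0.1465, 0.1657, 0.3091, 0.1919]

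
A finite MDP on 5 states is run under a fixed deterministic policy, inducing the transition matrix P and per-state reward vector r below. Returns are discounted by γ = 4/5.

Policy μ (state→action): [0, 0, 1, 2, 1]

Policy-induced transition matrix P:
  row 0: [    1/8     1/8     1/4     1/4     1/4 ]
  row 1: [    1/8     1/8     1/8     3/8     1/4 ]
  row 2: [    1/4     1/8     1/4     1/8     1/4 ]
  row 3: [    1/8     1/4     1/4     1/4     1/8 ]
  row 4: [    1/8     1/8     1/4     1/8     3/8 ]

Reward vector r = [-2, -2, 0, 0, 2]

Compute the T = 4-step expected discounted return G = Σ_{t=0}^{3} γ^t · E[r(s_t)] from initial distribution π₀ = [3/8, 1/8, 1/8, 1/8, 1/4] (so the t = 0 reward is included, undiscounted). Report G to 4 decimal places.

G = -0.6395

t=0: π = [0.3750, 0.1250, 0.1250, 0.1250, 0.2500], E[r] = -0.5000, γ^t·E[r] = -0.500000, running G = -0.500000
t=1: π = [0.1406, 0.1406, 0.2344, 0.2188, 0.2656], E[r] = -0.0313, γ^t·E[r] = -0.025000, running G = -0.525000
t=2: π = [0.1543, 0.1523, 0.2324, 0.2051, 0.2559], E[r] = -0.1016, γ^t·E[r] = -0.065000, running G = -0.590000
t=3: π = [0.1541, 0.1506, 0.2310, 0.2080, 0.2563], E[r] = -0.0967, γ^t·E[r] = -0.049500, running G = -0.639500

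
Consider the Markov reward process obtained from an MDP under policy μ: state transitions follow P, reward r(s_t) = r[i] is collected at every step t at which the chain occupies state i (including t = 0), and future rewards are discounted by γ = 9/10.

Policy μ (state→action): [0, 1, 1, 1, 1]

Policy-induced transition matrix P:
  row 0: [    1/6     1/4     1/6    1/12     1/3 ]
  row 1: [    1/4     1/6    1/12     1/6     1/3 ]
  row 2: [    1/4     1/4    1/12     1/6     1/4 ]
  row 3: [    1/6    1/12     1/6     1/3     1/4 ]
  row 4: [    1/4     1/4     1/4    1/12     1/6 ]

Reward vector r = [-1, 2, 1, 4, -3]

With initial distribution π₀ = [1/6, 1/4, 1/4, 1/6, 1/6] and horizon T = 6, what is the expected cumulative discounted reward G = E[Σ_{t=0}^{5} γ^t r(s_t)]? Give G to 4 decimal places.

t=0: π = [0.1667, 0.2500, 0.2500, 0.1667, 0.1667], E[r] = 0.7500, γ^t·E[r] = 0.750000, running G = 0.750000
t=1: π = [0.2222, 0.2014, 0.1389, 0.1667, 0.2708], E[r] = 0.1736, γ^t·E[r] = 0.156250, running G = 0.906250
t=2: π = [0.2176, 0.2054, 0.1609, 0.1534, 0.2627], E[r] = 0.1794, γ^t·E[r] = 0.145313, running G = 1.051563
t=3: π = [0.2191, 0.2073, 0.1580, 0.1522, 0.2634], E[r] = 0.1723, γ^t·E[r] = 0.125613, running G = 1.177176
t=4: π = [0.2191, 0.2074, 0.1582, 0.1518, 0.2636], E[r] = 0.1704, γ^t·E[r] = 0.111784, running G = 1.288959
t=5: π = [0.2191, 0.2074, 0.1582, 0.1518, 0.2636], E[r] = 0.1702, γ^t·E[r] = 0.100505, running G = 1.389465

G = 1.3895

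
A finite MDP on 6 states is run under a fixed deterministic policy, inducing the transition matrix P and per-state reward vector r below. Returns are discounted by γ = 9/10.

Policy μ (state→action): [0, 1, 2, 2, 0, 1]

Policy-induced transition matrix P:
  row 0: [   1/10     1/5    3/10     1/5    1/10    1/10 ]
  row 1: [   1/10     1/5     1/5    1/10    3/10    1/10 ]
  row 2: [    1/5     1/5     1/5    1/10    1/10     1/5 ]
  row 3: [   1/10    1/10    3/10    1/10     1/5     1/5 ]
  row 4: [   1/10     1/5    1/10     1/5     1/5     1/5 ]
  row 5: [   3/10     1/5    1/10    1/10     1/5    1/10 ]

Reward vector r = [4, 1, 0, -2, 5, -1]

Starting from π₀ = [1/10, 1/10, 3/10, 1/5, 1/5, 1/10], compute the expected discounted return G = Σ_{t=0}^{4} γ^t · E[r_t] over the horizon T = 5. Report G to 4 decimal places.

t=0: π = [0.1000, 0.1000, 0.3000, 0.2000, 0.2000, 0.1000], E[r] = 1.0000, γ^t·E[r] = 1.000000, running G = 1.000000
t=1: π = [0.1500, 0.1800, 0.2000, 0.1300, 0.1700, 0.1700], E[r] = 1.2000, γ^t·E[r] = 1.080000, running G = 2.080000
t=2: π = [0.1540, 0.1870, 0.1940, 0.1320, 0.1830, 0.1500], E[r] = 1.3040, γ^t·E[r] = 1.056240, running G = 3.136240
t=3: π = [0.1494, 0.1868, 0.1953, 0.1337, 0.1839, 0.1509], E[r] = 1.2856, γ^t·E[r] = 0.937202, running G = 4.073442
t=4: π = [0.1497, 0.1866, 0.1948, 0.1333, 0.1842, 0.1513], E[r] = 1.2886, γ^t·E[r] = 0.845431, running G = 4.918873

G = 4.9189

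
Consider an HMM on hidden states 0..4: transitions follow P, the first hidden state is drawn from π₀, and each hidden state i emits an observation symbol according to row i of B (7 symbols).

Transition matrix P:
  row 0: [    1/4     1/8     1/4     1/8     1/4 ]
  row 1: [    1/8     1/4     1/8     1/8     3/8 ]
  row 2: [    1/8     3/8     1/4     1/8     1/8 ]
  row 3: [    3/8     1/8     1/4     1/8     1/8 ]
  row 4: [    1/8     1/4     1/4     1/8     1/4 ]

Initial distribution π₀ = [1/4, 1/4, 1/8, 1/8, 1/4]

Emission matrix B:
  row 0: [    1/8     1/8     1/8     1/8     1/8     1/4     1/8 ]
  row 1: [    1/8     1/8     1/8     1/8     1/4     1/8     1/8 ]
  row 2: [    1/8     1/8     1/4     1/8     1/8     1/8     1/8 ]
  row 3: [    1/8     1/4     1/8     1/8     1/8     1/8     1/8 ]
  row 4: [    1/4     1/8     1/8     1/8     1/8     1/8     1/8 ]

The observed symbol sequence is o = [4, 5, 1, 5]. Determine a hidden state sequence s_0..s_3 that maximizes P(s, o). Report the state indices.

t=0: δ = [3.125e-02, 6.250e-02, 1.562e-02, 1.562e-02, 3.125e-02]  (obs o_0=4)
t=1: δ = [1.953e-03, 1.953e-03, 9.766e-04, 9.766e-04, 2.930e-03]  ψ = [0, 1, 0, 1, 1]  (obs o_1=5)
t=2: δ = [6.104e-05, 9.155e-05, 9.155e-05, 9.155e-05, 9.155e-05]  ψ = [0, 4, 4, 4, 1]  (obs o_2=1)
t=3: δ = [8.583e-06, 4.292e-06, 2.861e-06, 1.431e-06, 4.292e-06]  ψ = [3, 2, 2, 1, 1]  (obs o_3=5)
backtrack: best end state = 0; path = [1, 4, 3, 0]

path = [1, 4, 3, 0]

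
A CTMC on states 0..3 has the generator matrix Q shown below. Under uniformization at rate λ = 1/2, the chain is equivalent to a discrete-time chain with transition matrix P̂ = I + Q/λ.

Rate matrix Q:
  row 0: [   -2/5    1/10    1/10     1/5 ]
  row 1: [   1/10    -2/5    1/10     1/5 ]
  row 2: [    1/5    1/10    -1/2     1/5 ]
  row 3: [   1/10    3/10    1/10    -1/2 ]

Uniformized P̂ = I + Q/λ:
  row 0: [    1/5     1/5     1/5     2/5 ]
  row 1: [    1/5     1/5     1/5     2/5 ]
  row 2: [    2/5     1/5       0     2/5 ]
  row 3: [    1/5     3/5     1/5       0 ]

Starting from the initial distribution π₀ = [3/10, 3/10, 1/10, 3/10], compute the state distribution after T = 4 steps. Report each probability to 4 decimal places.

π = [0.2334, 0.3139, 0.1666, 0.2861]

t=0: π = [0.3000, 0.3000, 0.1000, 0.3000]
t=1: π = [0.2200, 0.3200, 0.1800, 0.2800]
t=2: π = [0.2360, 0.3120, 0.1640, 0.2880]
t=3: π = [0.2328, 0.3152, 0.1672, 0.2848]
t=4: π = [0.2334, 0.3139, 0.1666, 0.2861]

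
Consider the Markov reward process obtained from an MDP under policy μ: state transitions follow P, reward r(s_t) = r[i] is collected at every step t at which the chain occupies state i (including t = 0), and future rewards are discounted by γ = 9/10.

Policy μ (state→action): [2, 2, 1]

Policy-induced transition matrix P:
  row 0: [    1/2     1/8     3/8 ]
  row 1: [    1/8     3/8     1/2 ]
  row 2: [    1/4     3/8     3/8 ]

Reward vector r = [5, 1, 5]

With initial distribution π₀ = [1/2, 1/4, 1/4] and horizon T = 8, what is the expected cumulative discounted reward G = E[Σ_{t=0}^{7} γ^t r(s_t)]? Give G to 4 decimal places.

t=0: π = [0.5000, 0.2500, 0.2500], E[r] = 4.0000, γ^t·E[r] = 4.000000, running G = 4.000000
t=1: π = [0.3438, 0.2500, 0.4063], E[r] = 4.0000, γ^t·E[r] = 3.600000, running G = 7.600000
t=2: π = [0.3047, 0.2891, 0.4063], E[r] = 3.8438, γ^t·E[r] = 3.113438, running G = 10.713438
t=3: π = [0.2900, 0.2988, 0.4111], E[r] = 3.8047, γ^t·E[r] = 2.773617, running G = 13.487055
t=4: π = [0.2852, 0.3025, 0.4124], E[r] = 3.7900, γ^t·E[r] = 2.486645, running G = 15.973699
t=5: π = [0.2835, 0.3037, 0.4128], E[r] = 3.7852, γ^t·E[r] = 2.235097, running G = 18.208796
t=6: π = [0.2829, 0.3041, 0.4130], E[r] = 3.7835, γ^t·E[r] = 2.010695, running G = 20.219491
t=7: π = [0.2827, 0.3043, 0.4130], E[r] = 3.7829, γ^t·E[r] = 1.809352, running G = 22.028843

G = 22.0288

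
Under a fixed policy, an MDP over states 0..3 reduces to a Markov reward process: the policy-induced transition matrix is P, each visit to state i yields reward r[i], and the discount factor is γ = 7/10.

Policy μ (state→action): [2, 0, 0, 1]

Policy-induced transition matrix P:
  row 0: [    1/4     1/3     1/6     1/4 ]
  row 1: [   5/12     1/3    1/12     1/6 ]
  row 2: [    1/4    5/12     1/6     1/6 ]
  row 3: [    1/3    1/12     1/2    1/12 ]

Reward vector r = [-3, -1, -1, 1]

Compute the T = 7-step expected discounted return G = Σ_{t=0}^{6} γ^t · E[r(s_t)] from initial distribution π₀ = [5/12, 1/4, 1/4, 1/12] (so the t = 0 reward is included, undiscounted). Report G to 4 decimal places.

t=0: π = [0.4167, 0.2500, 0.2500, 0.0833], E[r] = -1.6667, γ^t·E[r] = -1.666667, running G = -1.666667
t=1: π = [0.2986, 0.3333, 0.1736, 0.1944], E[r] = -1.2083, γ^t·E[r] = -0.845833, running G = -2.512500
t=2: π = [0.3218, 0.2992, 0.2037, 0.1753], E[r] = -1.2928, γ^t·E[r] = -0.633484, running G = -3.145984
t=3: π = [0.3145, 0.3065, 0.2002, 0.1789], E[r] = -1.2712, γ^t·E[r] = -0.436028, running G = -3.582012
t=4: π = [0.3160, 0.3053, 0.2007, 0.1780], E[r] = -1.2760, γ^t·E[r] = -0.306376, running G = -3.888388
t=5: π = [0.3157, 0.3056, 0.2005, 0.1782], E[r] = -1.2751, γ^t·E[r] = -0.214305, running G = -4.102692
t=6: π = [0.3158, 0.3055, 0.2006, 0.1781], E[r] = -1.2753, γ^t·E[r] = -0.150037, running G = -4.252729

G = -4.2527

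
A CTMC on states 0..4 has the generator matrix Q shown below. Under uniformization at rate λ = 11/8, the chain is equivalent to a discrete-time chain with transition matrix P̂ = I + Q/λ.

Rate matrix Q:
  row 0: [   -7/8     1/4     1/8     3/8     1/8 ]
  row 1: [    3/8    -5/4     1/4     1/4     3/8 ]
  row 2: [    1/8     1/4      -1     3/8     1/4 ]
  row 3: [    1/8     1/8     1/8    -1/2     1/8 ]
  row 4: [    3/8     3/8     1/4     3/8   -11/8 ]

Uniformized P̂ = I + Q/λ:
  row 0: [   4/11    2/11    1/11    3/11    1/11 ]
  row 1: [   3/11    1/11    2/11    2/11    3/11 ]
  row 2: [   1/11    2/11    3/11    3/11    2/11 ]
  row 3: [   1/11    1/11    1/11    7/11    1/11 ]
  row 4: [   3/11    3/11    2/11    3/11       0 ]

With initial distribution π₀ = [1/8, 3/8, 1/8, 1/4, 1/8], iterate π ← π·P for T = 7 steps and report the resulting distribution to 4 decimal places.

t=0: π = [0.1250, 0.3750, 0.1250, 0.2500, 0.1250]
t=1: π = [0.2159, 0.1364, 0.1591, 0.3295, 0.1591]
t=2: π = [0.2035, 0.1539, 0.1467, 0.3802, 0.1157]
t=3: π = [0.1954, 0.1438, 0.1421, 0.3970, 0.1217]
t=4: π = [0.1925, 0.1437, 0.1409, 0.4040, 0.1189]
t=5: π = [0.1912, 0.1428, 0.1404, 0.4066, 0.1190]
t=6: π = [0.1907, 0.1427, 0.1402, 0.4076, 0.1188]
t=7: π = [0.1905, 0.1426, 0.1402, 0.4080, 0.1188]

π = [0.1905, 0.1426, 0.1402, 0.4080, 0.1188]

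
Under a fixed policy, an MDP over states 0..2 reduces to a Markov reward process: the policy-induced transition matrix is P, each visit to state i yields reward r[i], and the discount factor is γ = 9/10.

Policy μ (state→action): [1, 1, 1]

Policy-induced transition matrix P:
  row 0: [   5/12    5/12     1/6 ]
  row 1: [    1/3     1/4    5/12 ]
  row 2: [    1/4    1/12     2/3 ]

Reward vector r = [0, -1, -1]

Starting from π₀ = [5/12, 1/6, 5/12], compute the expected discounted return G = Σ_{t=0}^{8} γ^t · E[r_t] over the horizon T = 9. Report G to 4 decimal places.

G = -4.0405

t=0: π = [0.4167, 0.1667, 0.4167], E[r] = -0.5833, γ^t·E[r] = -0.583333, running G = -0.583333
t=1: π = [0.3333, 0.2500, 0.4167], E[r] = -0.6667, γ^t·E[r] = -0.600000, running G = -1.183333
t=2: π = [0.3264, 0.2361, 0.4375], E[r] = -0.6736, γ^t·E[r] = -0.545625, running G = -1.728958
t=3: π = [0.3241, 0.2315, 0.4444], E[r] = -0.6759, γ^t·E[r] = -0.492750, running G = -2.221708
t=4: π = [0.3233, 0.2299, 0.4468], E[r] = -0.6767, γ^t·E[r] = -0.443981, running G = -2.665690
t=5: π = [0.3230, 0.2294, 0.4475], E[r] = -0.6770, γ^t·E[r] = -0.399735, running G = -3.065425
t=6: π = [0.3230, 0.2293, 0.4478], E[r] = -0.6770, γ^t·E[r] = -0.359807, running G = -3.425232
t=7: π = [0.3229, 0.2292, 0.4479], E[r] = -0.6771, γ^t·E[r] = -0.323840, running G = -3.749072
t=8: π = [0.3229, 0.2292, 0.4479], E[r] = -0.6771, γ^t·E[r] = -0.291460, running G = -4.040532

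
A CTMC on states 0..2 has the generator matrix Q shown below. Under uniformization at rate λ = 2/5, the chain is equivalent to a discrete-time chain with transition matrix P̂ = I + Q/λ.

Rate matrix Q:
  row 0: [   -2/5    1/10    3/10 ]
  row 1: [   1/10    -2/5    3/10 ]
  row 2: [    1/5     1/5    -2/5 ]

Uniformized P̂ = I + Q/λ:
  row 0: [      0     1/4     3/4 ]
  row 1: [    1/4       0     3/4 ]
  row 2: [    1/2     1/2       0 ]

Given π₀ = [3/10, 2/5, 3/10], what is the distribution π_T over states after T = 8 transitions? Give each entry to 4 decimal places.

t=0: π = [0.3000, 0.4000, 0.3000]
t=1: π = [0.2500, 0.2250, 0.5250]
t=2: π = [0.3188, 0.3250, 0.3563]
t=3: π = [0.2594, 0.2578, 0.4828]
t=4: π = [0.3059, 0.3063, 0.3879]
t=5: π = [0.2705, 0.2704, 0.4591]
t=6: π = [0.2971, 0.2972, 0.4057]
t=7: π = [0.2771, 0.2771, 0.4457]
t=8: π = [0.2921, 0.2922, 0.4157]

π = [0.2921, 0.2922, 0.4157]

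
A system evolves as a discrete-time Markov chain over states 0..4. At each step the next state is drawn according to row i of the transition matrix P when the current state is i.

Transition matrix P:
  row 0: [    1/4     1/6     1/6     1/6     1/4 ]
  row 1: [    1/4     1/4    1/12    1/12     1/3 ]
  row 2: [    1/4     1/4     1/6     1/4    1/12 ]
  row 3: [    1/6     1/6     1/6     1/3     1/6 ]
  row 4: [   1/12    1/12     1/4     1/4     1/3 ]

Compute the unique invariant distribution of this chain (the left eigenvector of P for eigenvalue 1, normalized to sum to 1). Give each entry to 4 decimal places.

π = [0.1919, 0.1759, 0.1718, 0.2233, 0.2372]

Balance equations π_j = Σ_i π_i·P[i][j]:
  π_0 = 1/4·π_0 + 1/4·π_1 + 1/4·π_2 + 1/6·π_3 + 1/12·π_4
  π_1 = 1/6·π_0 + 1/4·π_1 + 1/4·π_2 + 1/6·π_3 + 1/12·π_4
  π_2 = 1/6·π_0 + 1/12·π_1 + 1/6·π_2 + 1/6·π_3 + 1/4·π_4
  π_3 = 1/6·π_0 + 1/12·π_1 + 1/4·π_2 + 1/3·π_3 + 1/4·π_4
  normalize: π_0 + π_1 + π_2 + π_3 + π_4 = 1
Solving the linear system gives exactly π = [33/172, 121/688, 325/1892, 845/3784, 1795/7568].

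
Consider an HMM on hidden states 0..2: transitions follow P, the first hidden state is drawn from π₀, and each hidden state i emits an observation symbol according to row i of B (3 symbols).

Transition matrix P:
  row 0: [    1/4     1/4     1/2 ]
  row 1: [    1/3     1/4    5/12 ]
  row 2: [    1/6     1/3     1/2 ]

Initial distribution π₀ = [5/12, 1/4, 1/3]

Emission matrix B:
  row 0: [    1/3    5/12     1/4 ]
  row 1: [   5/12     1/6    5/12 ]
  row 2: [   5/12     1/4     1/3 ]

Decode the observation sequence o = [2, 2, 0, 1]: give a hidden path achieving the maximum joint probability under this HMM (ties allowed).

t=0: δ = [1.042e-01, 1.042e-01, 1.111e-01]  (obs o_0=2)
t=1: δ = [8.681e-03, 1.543e-02, 1.852e-02]  ψ = [1, 2, 2]  (obs o_1=2)
t=2: δ = [1.715e-03, 2.572e-03, 3.858e-03]  ψ = [1, 2, 2]  (obs o_2=0)
t=3: δ = [3.572e-04, 2.143e-04, 4.823e-04]  ψ = [1, 2, 2]  (obs o_3=1)
backtrack: best end state = 2; path = [2, 2, 2, 2]

path = [2, 2, 2, 2]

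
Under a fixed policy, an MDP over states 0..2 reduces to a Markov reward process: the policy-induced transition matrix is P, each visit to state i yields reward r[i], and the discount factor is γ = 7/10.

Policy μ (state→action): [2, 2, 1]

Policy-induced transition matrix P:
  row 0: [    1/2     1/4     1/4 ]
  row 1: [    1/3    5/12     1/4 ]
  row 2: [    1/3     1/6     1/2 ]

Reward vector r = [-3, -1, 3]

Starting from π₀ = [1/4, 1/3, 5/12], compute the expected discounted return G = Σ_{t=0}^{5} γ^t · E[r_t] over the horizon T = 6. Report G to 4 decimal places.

G = -0.6289

t=0: π = [0.2500, 0.3333, 0.4167], E[r] = 0.1667, γ^t·E[r] = 0.166667, running G = 0.166667
t=1: π = [0.3750, 0.2708, 0.3542], E[r] = -0.3333, γ^t·E[r] = -0.233333, running G = -0.066667
t=2: π = [0.3958, 0.2656, 0.3385], E[r] = -0.4375, γ^t·E[r] = -0.214375, running G = -0.281042
t=3: π = [0.3993, 0.2661, 0.3346], E[r] = -0.4601, γ^t·E[r] = -0.157804, running G = -0.438845
t=4: π = [0.3999, 0.2665, 0.3337], E[r] = -0.4651, γ^t·E[r] = -0.111678, running G = -0.550524
t=5: π = [0.4000, 0.2666, 0.3334], E[r] = -0.4663, γ^t·E[r] = -0.078371, running G = -0.628895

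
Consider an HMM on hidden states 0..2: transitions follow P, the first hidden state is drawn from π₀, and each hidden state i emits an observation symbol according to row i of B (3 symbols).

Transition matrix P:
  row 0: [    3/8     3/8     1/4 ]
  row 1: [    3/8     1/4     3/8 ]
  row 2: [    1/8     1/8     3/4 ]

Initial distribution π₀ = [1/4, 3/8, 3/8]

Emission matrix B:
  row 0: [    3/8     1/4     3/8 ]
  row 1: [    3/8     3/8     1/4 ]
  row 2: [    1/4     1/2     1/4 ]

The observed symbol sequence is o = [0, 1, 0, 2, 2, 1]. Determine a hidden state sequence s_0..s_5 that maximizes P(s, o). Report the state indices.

t=0: δ = [9.375e-02, 1.406e-01, 9.375e-02]  (obs o_0=0)
t=1: δ = [1.318e-02, 1.318e-02, 3.516e-02]  ψ = [1, 0, 2]  (obs o_1=1)
t=2: δ = [1.854e-03, 1.854e-03, 6.592e-03]  ψ = [0, 0, 2]  (obs o_2=0)
t=3: δ = [3.090e-04, 2.060e-04, 1.236e-03]  ψ = [2, 2, 2]  (obs o_3=2)
t=4: δ = [5.794e-05, 3.862e-05, 2.317e-04]  ψ = [2, 2, 2]  (obs o_4=2)
t=5: δ = [7.242e-06, 1.086e-05, 8.690e-05]  ψ = [2, 2, 2]  (obs o_5=1)
backtrack: best end state = 2; path = [2, 2, 2, 2, 2, 2]

path = [2, 2, 2, 2, 2, 2]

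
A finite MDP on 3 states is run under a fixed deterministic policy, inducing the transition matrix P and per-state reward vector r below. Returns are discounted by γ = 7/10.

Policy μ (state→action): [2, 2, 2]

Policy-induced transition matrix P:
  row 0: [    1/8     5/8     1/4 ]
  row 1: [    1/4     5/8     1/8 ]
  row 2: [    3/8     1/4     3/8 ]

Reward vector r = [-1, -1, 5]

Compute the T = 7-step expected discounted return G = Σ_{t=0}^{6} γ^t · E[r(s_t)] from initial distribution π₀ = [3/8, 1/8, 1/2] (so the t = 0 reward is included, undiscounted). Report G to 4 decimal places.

t=0: π = [0.3750, 0.1250, 0.5000], E[r] = 2.0000, γ^t·E[r] = 2.000000, running G = 2.000000
t=1: π = [0.2656, 0.4375, 0.2969], E[r] = 0.7813, γ^t·E[r] = 0.546875, running G = 2.546875
t=2: π = [0.2539, 0.5137, 0.2324], E[r] = 0.3945, γ^t·E[r] = 0.193320, running G = 2.740195
t=3: π = [0.2473, 0.5378, 0.2148], E[r] = 0.2891, γ^t·E[r] = 0.099148, running G = 2.839344
t=4: π = [0.2459, 0.5444, 0.2096], E[r] = 0.2578, γ^t·E[r] = 0.061886, running G = 2.901230
t=5: π = [0.2455, 0.5464, 0.2081], E[r] = 0.2489, γ^t·E[r] = 0.041832, running G = 2.943061
t=6: π = [0.2453, 0.5469, 0.2077], E[r] = 0.2463, γ^t·E[r] = 0.028979, running G = 2.972041

G = 2.9720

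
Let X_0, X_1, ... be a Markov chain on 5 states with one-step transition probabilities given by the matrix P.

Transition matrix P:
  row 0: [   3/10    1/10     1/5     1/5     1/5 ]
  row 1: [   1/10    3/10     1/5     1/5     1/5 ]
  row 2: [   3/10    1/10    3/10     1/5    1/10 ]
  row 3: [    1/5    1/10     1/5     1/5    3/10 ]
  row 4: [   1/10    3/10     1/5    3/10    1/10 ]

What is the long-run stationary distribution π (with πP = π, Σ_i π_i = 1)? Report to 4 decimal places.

π = [0.2078, 0.1704, 0.2222, 0.2181, 0.1814]

Balance equations π_j = Σ_i π_i·P[i][j]:
  π_0 = 3/10·π_0 + 1/10·π_1 + 3/10·π_2 + 1/5·π_3 + 1/10·π_4
  π_1 = 1/10·π_0 + 3/10·π_1 + 1/10·π_2 + 1/10·π_3 + 3/10·π_4
  π_2 = 1/5·π_0 + 1/5·π_1 + 3/10·π_2 + 1/5·π_3 + 1/5·π_4
  π_3 = 1/5·π_0 + 1/5·π_1 + 1/5·π_2 + 1/5·π_3 + 3/10·π_4
  normalize: π_0 + π_1 + π_2 + π_3 + π_4 = 1
Solving the linear system gives exactly π = [1631/7848, 1337/7848, 2/9, 214/981, 178/981].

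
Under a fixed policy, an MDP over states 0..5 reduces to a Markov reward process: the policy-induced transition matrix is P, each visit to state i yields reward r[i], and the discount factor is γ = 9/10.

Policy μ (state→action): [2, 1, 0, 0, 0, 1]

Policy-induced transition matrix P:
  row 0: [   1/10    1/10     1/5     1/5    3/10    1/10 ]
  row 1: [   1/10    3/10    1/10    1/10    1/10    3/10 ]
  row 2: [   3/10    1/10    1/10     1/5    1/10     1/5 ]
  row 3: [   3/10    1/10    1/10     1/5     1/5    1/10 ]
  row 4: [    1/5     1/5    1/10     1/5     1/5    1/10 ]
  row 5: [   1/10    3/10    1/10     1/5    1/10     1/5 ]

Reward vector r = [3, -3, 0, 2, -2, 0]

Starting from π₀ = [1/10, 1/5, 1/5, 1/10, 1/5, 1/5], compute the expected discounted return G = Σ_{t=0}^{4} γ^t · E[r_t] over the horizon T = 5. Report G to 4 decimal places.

G = -0.5450

t=0: π = [0.1000, 0.2000, 0.2000, 0.1000, 0.2000, 0.2000], E[r] = -0.5000, γ^t·E[r] = -0.500000, running G = -0.500000
t=1: π = [0.1800, 0.2000, 0.1100, 0.1800, 0.1500, 0.1800], E[r] = 0.0000, γ^t·E[r] = 0.000000, running G = -0.500000
t=2: π = [0.1730, 0.1910, 0.1180, 0.1800, 0.1690, 0.1690], E[r] = -0.0320, γ^t·E[r] = -0.025920, running G = -0.525920
t=3: π = [0.1765, 0.1889, 0.1173, 0.1809, 0.1695, 0.1669], E[r] = -0.0144, γ^t·E[r] = -0.010498, running G = -0.536418
t=4: π = [0.1766, 0.1881, 0.1177, 0.1811, 0.1703, 0.1662], E[r] = -0.0130, γ^t·E[r] = -0.008542, running G = -0.544960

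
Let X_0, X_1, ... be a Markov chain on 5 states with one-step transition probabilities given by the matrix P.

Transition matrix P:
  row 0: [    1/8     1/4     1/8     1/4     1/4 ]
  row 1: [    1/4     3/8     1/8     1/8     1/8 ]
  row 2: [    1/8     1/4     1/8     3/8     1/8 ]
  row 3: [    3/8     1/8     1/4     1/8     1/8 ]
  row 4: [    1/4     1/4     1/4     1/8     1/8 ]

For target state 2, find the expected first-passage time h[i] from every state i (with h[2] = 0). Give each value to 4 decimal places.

First-step conditioning: h[2] = 0; for i ≠ 2, h[i] = 1 + Σ_k P[i][k]·h[k].
  h[0] = 1 + 1/8·h[0] + 1/4·h[1] + 1/4·h[3] + 1/4·h[4]
  h[1] = 1 + 1/4·h[0] + 3/8·h[1] + 1/8·h[3] + 1/8·h[4]
  h[3] = 1 + 3/8·h[0] + 1/8·h[1] + 1/8·h[3] + 1/8·h[4]
  h[4] = 1 + 1/4·h[0] + 1/4·h[1] + 1/8·h[3] + 1/8·h[4]
Solving the 4×4 linear system over states ≠ 2 gives exactly h = [184/31, 568/93, 0, 165/31, 497/93] (h[2] = 0 is the target).

h = [5.9355, 6.1075, 0.0000, 5.3226, 5.3441]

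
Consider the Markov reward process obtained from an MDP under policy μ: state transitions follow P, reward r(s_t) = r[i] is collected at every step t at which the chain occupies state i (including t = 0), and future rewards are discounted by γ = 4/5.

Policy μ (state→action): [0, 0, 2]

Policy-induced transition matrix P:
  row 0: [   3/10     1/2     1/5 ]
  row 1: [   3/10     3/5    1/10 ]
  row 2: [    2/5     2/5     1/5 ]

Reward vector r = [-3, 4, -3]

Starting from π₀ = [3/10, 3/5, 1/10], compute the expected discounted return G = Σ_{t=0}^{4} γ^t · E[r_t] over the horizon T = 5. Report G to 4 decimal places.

G = 3.0993

t=0: π = [0.3000, 0.6000, 0.1000], E[r] = 1.2000, γ^t·E[r] = 1.200000, running G = 1.200000
t=1: π = [0.3100, 0.5500, 0.1400], E[r] = 0.8500, γ^t·E[r] = 0.680000, running G = 1.880000
t=2: π = [0.3140, 0.5410, 0.1450], E[r] = 0.7870, γ^t·E[r] = 0.503680, running G = 2.383680
t=3: π = [0.3145, 0.5396, 0.1459], E[r] = 0.7772, γ^t·E[r] = 0.397926, running G = 2.781606
t=4: π = [0.3146, 0.5394, 0.1460], E[r] = 0.7756, γ^t·E[r] = 0.317682, running G = 3.099288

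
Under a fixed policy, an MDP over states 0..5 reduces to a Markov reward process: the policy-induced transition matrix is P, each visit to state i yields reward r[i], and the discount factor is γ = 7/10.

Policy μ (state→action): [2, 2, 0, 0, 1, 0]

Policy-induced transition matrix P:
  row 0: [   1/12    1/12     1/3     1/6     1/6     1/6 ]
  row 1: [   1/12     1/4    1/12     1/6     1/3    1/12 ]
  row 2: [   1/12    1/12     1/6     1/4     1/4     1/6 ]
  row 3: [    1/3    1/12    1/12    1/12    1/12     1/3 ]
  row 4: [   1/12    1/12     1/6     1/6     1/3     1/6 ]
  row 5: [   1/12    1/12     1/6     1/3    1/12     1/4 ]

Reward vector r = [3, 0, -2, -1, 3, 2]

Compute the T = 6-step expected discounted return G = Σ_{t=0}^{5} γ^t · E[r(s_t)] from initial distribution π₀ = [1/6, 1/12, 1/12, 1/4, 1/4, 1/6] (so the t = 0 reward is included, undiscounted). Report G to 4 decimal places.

G = 2.9001

t=0: π = [0.1667, 0.0833, 0.0833, 0.2500, 0.2500, 0.1667], E[r] = 1.1667, γ^t·E[r] = 1.166667, running G = 1.166667
t=1: π = [0.1458, 0.0972, 0.1667, 0.1806, 0.1944, 0.2153], E[r] = 0.9375, γ^t·E[r] = 0.656250, running G = 1.822917
t=2: π = [0.1285, 0.0995, 0.1678, 0.2014, 0.1962, 0.2066], E[r] = 0.8501, γ^t·E[r] = 0.416557, running G = 2.239473
t=3: π = [0.1337, 0.0999, 0.1630, 0.1983, 0.1959, 0.2092], E[r] = 0.8829, γ^t·E[r] = 0.302821, running G = 2.542295
t=4: π = [0.1329, 0.1000, 0.1641, 0.1986, 0.1956, 0.2088], E[r] = 0.8764, γ^t·E[r] = 0.210426, running G = 2.752721
t=5: π = [0.1330, 0.1000, 0.1639, 0.1986, 0.1957, 0.2088], E[r] = 0.8771, γ^t·E[r] = 0.147415, running G = 2.900136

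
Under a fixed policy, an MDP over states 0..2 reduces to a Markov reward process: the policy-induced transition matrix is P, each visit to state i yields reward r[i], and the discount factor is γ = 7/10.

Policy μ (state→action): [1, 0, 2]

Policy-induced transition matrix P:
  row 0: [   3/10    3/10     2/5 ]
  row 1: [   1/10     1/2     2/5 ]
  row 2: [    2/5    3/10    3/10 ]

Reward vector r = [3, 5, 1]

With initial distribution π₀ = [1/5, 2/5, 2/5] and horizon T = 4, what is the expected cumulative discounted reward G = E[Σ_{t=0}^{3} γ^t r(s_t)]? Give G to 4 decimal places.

G = 7.6467

t=0: π = [0.2000, 0.4000, 0.4000], E[r] = 3.0000, γ^t·E[r] = 3.000000, running G = 3.000000
t=1: π = [0.2600, 0.3800, 0.3600], E[r] = 3.0400, γ^t·E[r] = 2.128000, running G = 5.128000
t=2: π = [0.2600, 0.3760, 0.3640], E[r] = 3.0240, γ^t·E[r] = 1.481760, running G = 6.609760
t=3: π = [0.2612, 0.3752, 0.3636], E[r] = 3.0232, γ^t·E[r] = 1.036958, running G = 7.646718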